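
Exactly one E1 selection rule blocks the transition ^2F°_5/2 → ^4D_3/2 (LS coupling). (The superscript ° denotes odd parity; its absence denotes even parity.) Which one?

the ΔS = 0 rule

Parity must change: odd → even — satisfied.
ΔS = 0: S: 1/2 → 3/2 — violated.
ΔL = 0, ±1 (not L=0↔0): L: 3 → 2, ΔL = -1 — satisfied.
ΔJ = 0, ±1 (not J=0↔0): J: 5/2 → 3/2, ΔJ = -1 — satisfied.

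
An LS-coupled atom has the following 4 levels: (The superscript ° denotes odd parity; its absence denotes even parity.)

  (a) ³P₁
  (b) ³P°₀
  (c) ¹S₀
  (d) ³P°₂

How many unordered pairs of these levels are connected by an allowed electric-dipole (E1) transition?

(a)–(b): allowed.
(a)–(c): forbidden (parity, ΔS).
(a)–(d): allowed.
(b)–(c): forbidden (ΔS, ΔJ).
(b)–(d): forbidden (parity, ΔJ).
(c)–(d): forbidden (ΔS, ΔJ).
Allowed pairs: 2 of 6.

2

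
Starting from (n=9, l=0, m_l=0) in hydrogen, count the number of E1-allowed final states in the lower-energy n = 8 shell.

3

E1 requires Δl = ±1, so l_f ∈ {-1, 1}; with 0 ≤ l_f ≤ n_f−1 = 7, the allowed l_f values are {1}.
For l_f = 1: m_f ∈ {m_i−1, m_i, m_i+1} ∩ [−1, 1] = {-1, 0, 1} → 3 states.
Total: 3.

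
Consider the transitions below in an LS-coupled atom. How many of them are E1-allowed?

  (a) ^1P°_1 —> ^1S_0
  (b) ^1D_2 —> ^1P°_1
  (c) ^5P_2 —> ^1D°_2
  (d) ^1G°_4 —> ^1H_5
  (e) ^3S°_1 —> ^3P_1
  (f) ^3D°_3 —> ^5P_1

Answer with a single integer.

4

(a) allowed
(b) allowed
(c) forbidden (ΔS fails)
(d) allowed
(e) allowed
(f) forbidden (ΔS, ΔJ fail)
Total allowed: 4 of 6.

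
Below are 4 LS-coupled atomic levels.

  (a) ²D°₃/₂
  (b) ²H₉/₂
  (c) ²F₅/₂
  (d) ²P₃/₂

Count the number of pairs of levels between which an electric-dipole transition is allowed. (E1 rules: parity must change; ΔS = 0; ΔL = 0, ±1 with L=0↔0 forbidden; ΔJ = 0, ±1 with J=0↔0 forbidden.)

2

(a)–(b): forbidden (ΔL, ΔJ).
(a)–(c): allowed.
(a)–(d): allowed.
(b)–(c): forbidden (parity, ΔL, ΔJ).
(b)–(d): forbidden (parity, ΔL, ΔJ).
(c)–(d): forbidden (parity, ΔL).
Allowed pairs: 2 of 6.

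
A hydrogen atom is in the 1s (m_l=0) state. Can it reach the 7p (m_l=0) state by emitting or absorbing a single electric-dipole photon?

allowed

Δl = 1 − 0 = +1; the E1 rule Δl = ±1 is ok.
m_l: 0 → 0 (Δm_l = +0). |Δm_l| ≤ 1 ok.
All E1 selection rules are satisfied.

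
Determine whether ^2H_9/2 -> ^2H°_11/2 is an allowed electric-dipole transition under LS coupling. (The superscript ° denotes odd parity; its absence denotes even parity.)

Parity must change: even → odd — ✓.
ΔS = 0: S: 1/2 → 1/2 — ✓.
ΔL = 0, ±1 (not L=0↔0): L: 5 → 5, ΔL = +0 — ✓.
ΔJ = 0, ±1 (not J=0↔0): J: 9/2 → 11/2, ΔJ = +1 — ✓.
All four E1 rules are satisfied.

allowed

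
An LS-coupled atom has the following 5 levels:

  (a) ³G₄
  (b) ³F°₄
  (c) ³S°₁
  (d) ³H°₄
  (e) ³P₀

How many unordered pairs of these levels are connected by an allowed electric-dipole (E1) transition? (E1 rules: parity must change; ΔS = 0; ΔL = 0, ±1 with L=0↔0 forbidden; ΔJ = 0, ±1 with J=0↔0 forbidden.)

(a)–(b): allowed.
(a)–(c): forbidden (ΔL, ΔJ).
(a)–(d): allowed.
(a)–(e): forbidden (parity, ΔL, ΔJ).
(b)–(c): forbidden (parity, ΔL, ΔJ).
(b)–(d): forbidden (parity, ΔL).
(b)–(e): forbidden (ΔL, ΔJ).
(c)–(d): forbidden (parity, ΔL, ΔJ).
(c)–(e): allowed.
(d)–(e): forbidden (ΔL, ΔJ).
Allowed pairs: 3 of 10.

3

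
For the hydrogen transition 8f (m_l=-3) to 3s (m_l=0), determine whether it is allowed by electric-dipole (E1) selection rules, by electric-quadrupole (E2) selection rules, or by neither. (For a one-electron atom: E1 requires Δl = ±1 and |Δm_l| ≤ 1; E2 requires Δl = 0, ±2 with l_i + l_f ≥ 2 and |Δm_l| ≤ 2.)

Δl = 0 − 3 = -3; l_i + l_f = 3.
Δm_l = +3.
E1 (Δl = ±1, |Δm_l| ≤ 1): not satisfied.
E2 (Δl = 0,±2, l_i+l_f ≥ 2, |Δm_l| ≤ 2): not satisfied.

neither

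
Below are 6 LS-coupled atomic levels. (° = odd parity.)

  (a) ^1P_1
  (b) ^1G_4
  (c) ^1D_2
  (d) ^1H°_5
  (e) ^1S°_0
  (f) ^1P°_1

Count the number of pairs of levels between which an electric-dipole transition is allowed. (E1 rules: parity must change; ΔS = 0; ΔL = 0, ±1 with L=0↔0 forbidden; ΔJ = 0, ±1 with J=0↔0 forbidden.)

4

(a)–(b): forbidden (parity, ΔL, ΔJ).
(a)–(c): forbidden (parity).
(a)–(d): forbidden (ΔL, ΔJ).
(a)–(e): allowed.
(a)–(f): allowed.
(b)–(c): forbidden (parity, ΔL, ΔJ).
(b)–(d): allowed.
(b)–(e): forbidden (ΔL, ΔJ).
(b)–(f): forbidden (ΔL, ΔJ).
(c)–(d): forbidden (ΔL, ΔJ).
(c)–(e): forbidden (ΔL, ΔJ).
(c)–(f): allowed.
(d)–(e): forbidden (parity, ΔL, ΔJ).
(d)–(f): forbidden (parity, ΔL, ΔJ).
(e)–(f): forbidden (parity).
Allowed pairs: 4 of 15.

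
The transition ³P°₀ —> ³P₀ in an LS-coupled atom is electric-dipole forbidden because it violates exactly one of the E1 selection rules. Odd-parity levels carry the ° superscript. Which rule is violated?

the J=0 ↔ J=0 exclusion

Initial level: S=1, L=1, J=0, parity odd. Final level: S=1, L=1, J=0, parity even.
ΔJ = 0, ±1 (not J=0↔0): J: 0 → 0, ΔJ = +0 — ✗.
ΔS = 0: S: 1 → 1 — ✓.
ΔL = 0, ±1 (not L=0↔0): L: 1 → 1, ΔL = +0 — ✓.
Parity must change: odd → even — ✓.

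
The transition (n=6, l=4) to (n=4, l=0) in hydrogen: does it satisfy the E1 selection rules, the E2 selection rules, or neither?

neither

Δl = 0 − 4 = -4; l_i + l_f = 4.
E1 (Δl = ±1): not satisfied.
E2 (Δl = 0,±2, l_i+l_f ≥ 2): not satisfied.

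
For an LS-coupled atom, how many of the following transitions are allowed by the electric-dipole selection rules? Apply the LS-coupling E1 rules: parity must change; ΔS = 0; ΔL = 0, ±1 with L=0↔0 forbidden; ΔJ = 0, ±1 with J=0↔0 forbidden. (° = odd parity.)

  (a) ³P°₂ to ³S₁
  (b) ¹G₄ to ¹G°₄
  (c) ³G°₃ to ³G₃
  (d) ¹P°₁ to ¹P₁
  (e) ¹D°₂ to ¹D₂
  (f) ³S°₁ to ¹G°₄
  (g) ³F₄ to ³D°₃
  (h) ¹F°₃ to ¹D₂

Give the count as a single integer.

7

(a) allowed
(b) allowed
(c) allowed
(d) allowed
(e) allowed
(f) forbidden (parity, ΔS, ΔL, ΔJ fail)
(g) allowed
(h) allowed
Total allowed: 7 of 8.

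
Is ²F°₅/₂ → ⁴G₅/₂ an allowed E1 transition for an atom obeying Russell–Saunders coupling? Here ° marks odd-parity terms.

Reading off the term symbols: S 1/2→3/2, L 3→4, J 5/2→5/2, parity odd→even.
Parity must change: odd → even — passes.
ΔS = 0: S: 1/2 → 3/2 — fails.
ΔL = 0, ±1 (not L=0↔0): L: 3 → 4, ΔL = +1 — passes.
ΔJ = 0, ±1 (not J=0↔0): J: 5/2 → 5/2, ΔJ = +0 — passes.
Rule(s) violated: ΔS.

forbidden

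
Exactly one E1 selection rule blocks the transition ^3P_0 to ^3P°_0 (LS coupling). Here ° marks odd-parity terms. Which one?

the J=0 ↔ J=0 exclusion

Initial level: S=1, L=1, J=0, parity even. Final level: S=1, L=1, J=0, parity odd.
ΔJ = 0, ±1 (not J=0↔0): J: 0 → 0, ΔJ = +0 — violated.
ΔL = 0, ±1 (not L=0↔0): L: 1 → 1, ΔL = +0 — satisfied.
Parity must change: even → odd — satisfied.
ΔS = 0: S: 1 → 1 — satisfied.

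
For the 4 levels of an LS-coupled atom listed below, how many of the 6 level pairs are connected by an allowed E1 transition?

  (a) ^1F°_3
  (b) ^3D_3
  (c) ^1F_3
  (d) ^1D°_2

2

(a)–(b): forbidden (ΔS).
(a)–(c): allowed.
(a)–(d): forbidden (parity).
(b)–(c): forbidden (parity, ΔS).
(b)–(d): forbidden (ΔS).
(c)–(d): allowed.
Allowed pairs: 2 of 6.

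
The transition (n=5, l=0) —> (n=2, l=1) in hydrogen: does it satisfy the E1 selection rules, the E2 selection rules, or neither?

E1

Δl = 1 − 0 = +1; l_i + l_f = 1.
E1 (Δl = ±1): satisfied.
E2 (Δl = 0,±2, l_i+l_f ≥ 2): not satisfied.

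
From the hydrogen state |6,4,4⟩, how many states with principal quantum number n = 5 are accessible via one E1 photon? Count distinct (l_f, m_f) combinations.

E1 requires Δl = ±1, so l_f ∈ {3, 5}; with 0 ≤ l_f ≤ n_f−1 = 4, the allowed l_f values are {3}.
For l_f = 3: m_f ∈ {m_i−1, m_i, m_i+1} ∩ [−3, 3] = {3} → 1 state.
Total: 1.

1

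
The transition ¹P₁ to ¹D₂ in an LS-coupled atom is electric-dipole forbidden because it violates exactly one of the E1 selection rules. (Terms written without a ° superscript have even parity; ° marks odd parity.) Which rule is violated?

Parity must change: even → even — fails.
ΔL = 0, ±1 (not L=0↔0): L: 1 → 2, ΔL = +1 — ok.
ΔJ = 0, ±1 (not J=0↔0): J: 1 → 2, ΔJ = +1 — ok.
ΔS = 0: S: 0 → 0 — ok.

parity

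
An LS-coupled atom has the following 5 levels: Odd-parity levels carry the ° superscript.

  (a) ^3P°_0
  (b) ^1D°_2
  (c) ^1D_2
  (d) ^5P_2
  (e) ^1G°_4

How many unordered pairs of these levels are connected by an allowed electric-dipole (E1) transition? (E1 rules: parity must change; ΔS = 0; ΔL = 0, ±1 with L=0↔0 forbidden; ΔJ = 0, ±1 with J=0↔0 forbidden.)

(a)–(b): forbidden (parity, ΔS, ΔJ).
(a)–(c): forbidden (ΔS, ΔJ).
(a)–(d): forbidden (ΔS, ΔJ).
(a)–(e): forbidden (parity, ΔS, ΔL, ΔJ).
(b)–(c): allowed.
(b)–(d): forbidden (ΔS).
(b)–(e): forbidden (parity, ΔL, ΔJ).
(c)–(d): forbidden (parity, ΔS).
(c)–(e): forbidden (ΔL, ΔJ).
(d)–(e): forbidden (ΔS, ΔL, ΔJ).
Allowed pairs: 1 of 10.

1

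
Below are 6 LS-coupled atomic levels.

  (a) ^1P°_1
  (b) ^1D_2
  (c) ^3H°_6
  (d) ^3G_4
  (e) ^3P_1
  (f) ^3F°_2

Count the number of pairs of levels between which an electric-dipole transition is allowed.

1

(a)–(b): allowed.
(a)–(c): forbidden (parity, ΔS, ΔL, ΔJ).
(a)–(d): forbidden (ΔS, ΔL, ΔJ).
(a)–(e): forbidden (ΔS).
(a)–(f): forbidden (parity, ΔS, ΔL).
(b)–(c): forbidden (ΔS, ΔL, ΔJ).
(b)–(d): forbidden (parity, ΔS, ΔL, ΔJ).
(b)–(e): forbidden (parity, ΔS).
(b)–(f): forbidden (ΔS).
(c)–(d): forbidden (ΔJ).
(c)–(e): forbidden (ΔL, ΔJ).
(c)–(f): forbidden (parity, ΔL, ΔJ).
(d)–(e): forbidden (parity, ΔL, ΔJ).
(d)–(f): forbidden (ΔJ).
(e)–(f): forbidden (ΔL).
Allowed pairs: 1 of 15.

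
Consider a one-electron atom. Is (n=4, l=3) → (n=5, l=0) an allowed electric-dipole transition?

l: 3 → 0 (Δl = -3). Δl = ±1 fails.
The transition is electric-dipole forbidden.

forbidden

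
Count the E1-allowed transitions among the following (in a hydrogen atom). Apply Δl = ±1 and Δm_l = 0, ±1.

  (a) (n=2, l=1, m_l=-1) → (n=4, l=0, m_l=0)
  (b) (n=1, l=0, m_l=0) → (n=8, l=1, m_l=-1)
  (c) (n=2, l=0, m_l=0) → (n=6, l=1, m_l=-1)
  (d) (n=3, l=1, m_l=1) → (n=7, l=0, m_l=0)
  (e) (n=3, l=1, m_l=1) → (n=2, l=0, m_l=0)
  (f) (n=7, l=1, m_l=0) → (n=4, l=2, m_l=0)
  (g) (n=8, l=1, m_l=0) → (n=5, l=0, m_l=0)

(a) allowed
(b) allowed
(c) allowed
(d) allowed
(e) allowed
(f) allowed
(g) allowed
Total allowed: 7 of 7.

7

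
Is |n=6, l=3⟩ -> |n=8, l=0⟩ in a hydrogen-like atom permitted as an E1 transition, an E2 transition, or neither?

neither

Δl = 0 − 3 = -3; l_i + l_f = 3.
E1 (Δl = ±1): not satisfied.
E2 (Δl = 0,±2, l_i+l_f ≥ 2): not satisfied.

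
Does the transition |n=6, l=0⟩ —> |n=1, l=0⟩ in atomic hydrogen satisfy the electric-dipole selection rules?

forbidden

Δl = 0 − 0 = +0; the E1 rule Δl = ±1 is violated.
The transition is electric-dipole forbidden.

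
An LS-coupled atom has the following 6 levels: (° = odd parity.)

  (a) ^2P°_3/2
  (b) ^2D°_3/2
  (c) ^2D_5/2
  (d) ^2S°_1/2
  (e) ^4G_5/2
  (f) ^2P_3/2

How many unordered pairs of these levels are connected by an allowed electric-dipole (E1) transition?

(a)–(b): forbidden (parity).
(a)–(c): allowed.
(a)–(d): forbidden (parity).
(a)–(e): forbidden (ΔS, ΔL).
(a)–(f): allowed.
(b)–(c): allowed.
(b)–(d): forbidden (parity, ΔL).
(b)–(e): forbidden (ΔS, ΔL).
(b)–(f): allowed.
(c)–(d): forbidden (ΔL, ΔJ).
(c)–(e): forbidden (parity, ΔS, ΔL).
(c)–(f): forbidden (parity).
(d)–(e): forbidden (ΔS, ΔL, ΔJ).
(d)–(f): allowed.
(e)–(f): forbidden (parity, ΔS, ΔL).
Allowed pairs: 5 of 15.

5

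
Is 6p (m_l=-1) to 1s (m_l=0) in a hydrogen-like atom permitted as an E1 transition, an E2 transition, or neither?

E1

Δl = 0 − 1 = -1; l_i + l_f = 1.
Δm_l = +1.
E1 (Δl = ±1, |Δm_l| ≤ 1): satisfied.
E2 (Δl = 0,±2, l_i+l_f ≥ 2, |Δm_l| ≤ 2): not satisfied.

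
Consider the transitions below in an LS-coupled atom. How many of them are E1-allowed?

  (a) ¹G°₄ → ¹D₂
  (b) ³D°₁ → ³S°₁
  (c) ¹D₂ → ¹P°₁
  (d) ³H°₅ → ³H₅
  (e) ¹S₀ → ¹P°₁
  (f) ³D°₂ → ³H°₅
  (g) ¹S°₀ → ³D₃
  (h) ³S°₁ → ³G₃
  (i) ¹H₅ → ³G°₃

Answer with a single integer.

(a) forbidden (ΔL, ΔJ fail)
(b) forbidden (parity, ΔL fail)
(c) allowed
(d) allowed
(e) allowed
(f) forbidden (parity, ΔL, ΔJ fail)
(g) forbidden (ΔS, ΔL, ΔJ fail)
(h) forbidden (ΔL, ΔJ fail)
(i) forbidden (ΔS, ΔJ fail)
Total allowed: 3 of 9.

3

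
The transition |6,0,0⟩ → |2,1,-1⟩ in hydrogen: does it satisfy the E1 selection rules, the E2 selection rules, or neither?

E1

Δl = 1 − 0 = +1; l_i + l_f = 1.
Δm_l = -1.
E1 (Δl = ±1, |Δm_l| ≤ 1): satisfied.
E2 (Δl = 0,±2, l_i+l_f ≥ 2, |Δm_l| ≤ 2): not satisfied.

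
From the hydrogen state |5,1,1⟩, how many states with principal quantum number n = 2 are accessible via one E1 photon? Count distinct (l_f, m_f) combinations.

1

E1 requires Δl = ±1, so l_f ∈ {0, 2}; with 0 ≤ l_f ≤ n_f−1 = 1, the allowed l_f values are {0}.
For l_f = 0: m_f ∈ {m_i−1, m_i, m_i+1} ∩ [−0, 0] = {0} → 1 state.
Total: 1.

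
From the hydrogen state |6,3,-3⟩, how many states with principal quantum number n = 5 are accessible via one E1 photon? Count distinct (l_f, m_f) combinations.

4

E1 requires Δl = ±1, so l_f ∈ {2, 4}; with 0 ≤ l_f ≤ n_f−1 = 4, the allowed l_f values are {2, 4}.
For l_f = 2: m_f ∈ {m_i−1, m_i, m_i+1} ∩ [−2, 2] = {-2} → 1 state.
For l_f = 4: m_f ∈ {m_i−1, m_i, m_i+1} ∩ [−4, 4] = {-4, -3, -2} → 3 states.
Total: 4.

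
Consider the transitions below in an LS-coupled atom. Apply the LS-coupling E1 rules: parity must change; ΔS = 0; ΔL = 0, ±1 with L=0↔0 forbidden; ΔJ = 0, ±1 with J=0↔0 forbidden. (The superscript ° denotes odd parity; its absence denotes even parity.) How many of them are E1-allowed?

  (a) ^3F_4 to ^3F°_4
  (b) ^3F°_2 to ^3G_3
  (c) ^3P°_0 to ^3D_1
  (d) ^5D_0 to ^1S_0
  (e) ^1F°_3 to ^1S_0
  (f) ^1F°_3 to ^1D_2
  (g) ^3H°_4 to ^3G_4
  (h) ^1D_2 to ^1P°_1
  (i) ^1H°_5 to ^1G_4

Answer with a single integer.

7

(a) allowed
(b) allowed
(c) allowed
(d) forbidden (parity, ΔS, ΔL, ΔJ fail)
(e) forbidden (ΔL, ΔJ fail)
(f) allowed
(g) allowed
(h) allowed
(i) allowed
Total allowed: 7 of 9.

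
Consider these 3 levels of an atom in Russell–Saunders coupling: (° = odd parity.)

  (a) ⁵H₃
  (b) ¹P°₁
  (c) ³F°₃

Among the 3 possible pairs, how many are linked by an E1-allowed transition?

(a)–(b): forbidden (ΔS, ΔL, ΔJ).
(a)–(c): forbidden (ΔS, ΔL).
(b)–(c): forbidden (parity, ΔS, ΔL, ΔJ).
Allowed pairs: 0 of 3.

0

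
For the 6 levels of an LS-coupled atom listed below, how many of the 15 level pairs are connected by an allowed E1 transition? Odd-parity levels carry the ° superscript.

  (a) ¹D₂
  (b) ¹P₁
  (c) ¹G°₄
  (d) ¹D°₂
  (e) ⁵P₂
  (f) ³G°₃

(a)–(b): forbidden (parity).
(a)–(c): forbidden (ΔL, ΔJ).
(a)–(d): allowed.
(a)–(e): forbidden (parity, ΔS).
(a)–(f): forbidden (ΔS, ΔL).
(b)–(c): forbidden (ΔL, ΔJ).
(b)–(d): allowed.
(b)–(e): forbidden (parity, ΔS).
(b)–(f): forbidden (ΔS, ΔL, ΔJ).
(c)–(d): forbidden (parity, ΔL, ΔJ).
(c)–(e): forbidden (ΔS, ΔL, ΔJ).
(c)–(f): forbidden (parity, ΔS).
(d)–(e): forbidden (ΔS).
(d)–(f): forbidden (parity, ΔS, ΔL).
(e)–(f): forbidden (ΔS, ΔL).
Allowed pairs: 2 of 15.

2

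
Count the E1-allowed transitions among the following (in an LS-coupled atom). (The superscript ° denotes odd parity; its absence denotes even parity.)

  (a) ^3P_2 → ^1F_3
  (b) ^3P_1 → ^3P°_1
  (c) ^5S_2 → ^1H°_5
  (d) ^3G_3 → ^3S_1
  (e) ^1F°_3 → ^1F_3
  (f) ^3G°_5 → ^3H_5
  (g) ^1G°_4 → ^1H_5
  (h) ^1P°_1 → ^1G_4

4

(a) forbidden (parity, ΔS, ΔL fail)
(b) allowed
(c) forbidden (ΔS, ΔL, ΔJ fail)
(d) forbidden (parity, ΔL, ΔJ fail)
(e) allowed
(f) allowed
(g) allowed
(h) forbidden (ΔL, ΔJ fail)
Total allowed: 4 of 8.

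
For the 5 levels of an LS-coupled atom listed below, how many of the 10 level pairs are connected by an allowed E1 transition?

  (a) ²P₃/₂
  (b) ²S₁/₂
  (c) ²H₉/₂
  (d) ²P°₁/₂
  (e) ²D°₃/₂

3

(a)–(b): forbidden (parity).
(a)–(c): forbidden (parity, ΔL, ΔJ).
(a)–(d): allowed.
(a)–(e): allowed.
(b)–(c): forbidden (parity, ΔL, ΔJ).
(b)–(d): allowed.
(b)–(e): forbidden (ΔL).
(c)–(d): forbidden (ΔL, ΔJ).
(c)–(e): forbidden (ΔL, ΔJ).
(d)–(e): forbidden (parity).
Allowed pairs: 3 of 10.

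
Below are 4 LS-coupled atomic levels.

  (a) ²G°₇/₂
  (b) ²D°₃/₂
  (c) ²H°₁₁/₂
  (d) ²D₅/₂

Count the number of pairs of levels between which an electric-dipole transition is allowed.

(a)–(b): forbidden (parity, ΔL, ΔJ).
(a)–(c): forbidden (parity, ΔJ).
(a)–(d): forbidden (ΔL).
(b)–(c): forbidden (parity, ΔL, ΔJ).
(b)–(d): allowed.
(c)–(d): forbidden (ΔL, ΔJ).
Allowed pairs: 1 of 6.

1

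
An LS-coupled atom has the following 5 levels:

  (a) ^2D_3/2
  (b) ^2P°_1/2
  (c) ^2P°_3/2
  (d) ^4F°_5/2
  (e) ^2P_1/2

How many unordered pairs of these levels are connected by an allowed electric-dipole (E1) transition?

4

(a)–(b): allowed.
(a)–(c): allowed.
(a)–(d): forbidden (ΔS).
(a)–(e): forbidden (parity).
(b)–(c): forbidden (parity).
(b)–(d): forbidden (parity, ΔS, ΔL, ΔJ).
(b)–(e): allowed.
(c)–(d): forbidden (parity, ΔS, ΔL).
(c)–(e): allowed.
(d)–(e): forbidden (ΔS, ΔL, ΔJ).
Allowed pairs: 4 of 10.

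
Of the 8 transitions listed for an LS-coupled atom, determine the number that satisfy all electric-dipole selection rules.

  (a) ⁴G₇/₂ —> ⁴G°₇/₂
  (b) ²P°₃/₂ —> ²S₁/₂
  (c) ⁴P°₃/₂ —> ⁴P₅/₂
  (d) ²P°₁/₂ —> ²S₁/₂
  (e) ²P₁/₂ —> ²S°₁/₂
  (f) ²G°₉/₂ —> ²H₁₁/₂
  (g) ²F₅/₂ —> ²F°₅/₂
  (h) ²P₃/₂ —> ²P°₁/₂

8

(a) allowed
(b) allowed
(c) allowed
(d) allowed
(e) allowed
(f) allowed
(g) allowed
(h) allowed
Total allowed: 8 of 8.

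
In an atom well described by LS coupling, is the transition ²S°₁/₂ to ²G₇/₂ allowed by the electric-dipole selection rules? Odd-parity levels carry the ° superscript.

forbidden

ΔL = 0, ±1 (not L=0↔0): L: 0 → 4, ΔL = +4 — ✗.
ΔJ = 0, ±1 (not J=0↔0): J: 1/2 → 7/2, ΔJ = +3 — ✗.
ΔS = 0: S: 1/2 → 1/2 — ✓.
Parity must change: odd → even — ✓.
Rule(s) violated: ΔL, ΔJ.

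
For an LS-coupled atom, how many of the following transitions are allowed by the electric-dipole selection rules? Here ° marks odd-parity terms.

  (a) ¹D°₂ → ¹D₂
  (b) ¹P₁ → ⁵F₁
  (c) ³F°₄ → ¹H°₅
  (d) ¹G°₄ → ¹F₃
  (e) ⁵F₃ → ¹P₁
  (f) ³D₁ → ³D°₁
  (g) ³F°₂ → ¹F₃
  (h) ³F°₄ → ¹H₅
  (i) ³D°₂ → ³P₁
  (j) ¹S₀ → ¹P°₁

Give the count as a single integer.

(a) allowed
(b) forbidden (parity, ΔS, ΔL fail)
(c) forbidden (parity, ΔS, ΔL fail)
(d) allowed
(e) forbidden (parity, ΔS, ΔL, ΔJ fail)
(f) allowed
(g) forbidden (ΔS fails)
(h) forbidden (ΔS, ΔL fail)
(i) allowed
(j) allowed
Total allowed: 5 of 10.

5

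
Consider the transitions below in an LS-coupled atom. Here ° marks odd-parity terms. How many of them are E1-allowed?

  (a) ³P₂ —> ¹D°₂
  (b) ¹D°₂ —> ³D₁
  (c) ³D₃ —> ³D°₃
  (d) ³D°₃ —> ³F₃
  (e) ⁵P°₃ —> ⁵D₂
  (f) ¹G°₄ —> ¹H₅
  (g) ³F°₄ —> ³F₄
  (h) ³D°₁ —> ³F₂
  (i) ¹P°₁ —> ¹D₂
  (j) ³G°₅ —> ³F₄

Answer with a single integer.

(a) forbidden (ΔS fails)
(b) forbidden (ΔS fails)
(c) allowed
(d) allowed
(e) allowed
(f) allowed
(g) allowed
(h) allowed
(i) allowed
(j) allowed
Total allowed: 8 of 10.

8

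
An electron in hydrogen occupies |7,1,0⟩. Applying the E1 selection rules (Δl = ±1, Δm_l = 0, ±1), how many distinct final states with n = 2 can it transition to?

E1 requires Δl = ±1, so l_f ∈ {0, 2}; with 0 ≤ l_f ≤ n_f−1 = 1, the allowed l_f values are {0}.
For l_f = 0: m_f ∈ {m_i−1, m_i, m_i+1} ∩ [−0, 0] = {0} → 1 state.
Total: 1.

1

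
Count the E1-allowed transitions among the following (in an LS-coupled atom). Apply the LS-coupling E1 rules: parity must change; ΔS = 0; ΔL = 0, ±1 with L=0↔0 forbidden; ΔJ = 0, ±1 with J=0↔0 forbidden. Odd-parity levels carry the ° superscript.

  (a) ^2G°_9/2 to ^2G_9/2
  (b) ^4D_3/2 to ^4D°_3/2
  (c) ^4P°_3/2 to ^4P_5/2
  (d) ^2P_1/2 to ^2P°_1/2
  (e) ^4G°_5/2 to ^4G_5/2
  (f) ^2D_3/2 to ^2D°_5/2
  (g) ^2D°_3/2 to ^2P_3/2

7

(a) allowed
(b) allowed
(c) allowed
(d) allowed
(e) allowed
(f) allowed
(g) allowed
Total allowed: 7 of 7.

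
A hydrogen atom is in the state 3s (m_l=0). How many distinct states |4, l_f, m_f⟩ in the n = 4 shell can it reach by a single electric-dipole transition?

E1 requires Δl = ±1, so l_f ∈ {-1, 1}; with 0 ≤ l_f ≤ n_f−1 = 3, the allowed l_f values are {1}.
For l_f = 1: m_f ∈ {m_i−1, m_i, m_i+1} ∩ [−1, 1] = {-1, 0, 1} → 3 states.
Total: 3.

3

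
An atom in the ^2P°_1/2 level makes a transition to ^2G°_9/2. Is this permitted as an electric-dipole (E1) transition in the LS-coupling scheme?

forbidden

Parity must change: odd → odd — fails.
ΔS = 0: S: 1/2 → 1/2 — passes.
ΔJ = 0, ±1 (not J=0↔0): J: 1/2 → 9/2, ΔJ = +4 — fails.
ΔL = 0, ±1 (not L=0↔0): L: 1 → 4, ΔL = +3 — fails.
Rule(s) violated: parity, ΔL, ΔJ.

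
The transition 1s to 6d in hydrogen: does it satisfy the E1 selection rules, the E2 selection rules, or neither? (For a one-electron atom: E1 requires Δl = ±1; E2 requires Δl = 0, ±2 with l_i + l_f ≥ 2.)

E2

Δl = 2 − 0 = +2; l_i + l_f = 2.
E1 (Δl = ±1): not satisfied.
E2 (Δl = 0,±2, l_i+l_f ≥ 2): satisfied.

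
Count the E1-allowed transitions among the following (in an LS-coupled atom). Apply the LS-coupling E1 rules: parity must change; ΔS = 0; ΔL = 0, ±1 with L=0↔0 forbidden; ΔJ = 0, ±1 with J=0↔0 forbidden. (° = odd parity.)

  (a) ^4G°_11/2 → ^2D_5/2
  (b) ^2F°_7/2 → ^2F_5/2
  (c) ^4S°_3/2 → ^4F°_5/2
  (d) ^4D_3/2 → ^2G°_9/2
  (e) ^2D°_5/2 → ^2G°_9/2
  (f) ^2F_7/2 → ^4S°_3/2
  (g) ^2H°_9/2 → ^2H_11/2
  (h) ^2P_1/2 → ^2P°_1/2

(a) forbidden (ΔS, ΔL, ΔJ fail)
(b) allowed
(c) forbidden (parity, ΔL fail)
(d) forbidden (ΔS, ΔL, ΔJ fail)
(e) forbidden (parity, ΔL, ΔJ fail)
(f) forbidden (ΔS, ΔL, ΔJ fail)
(g) allowed
(h) allowed
Total allowed: 3 of 8.

3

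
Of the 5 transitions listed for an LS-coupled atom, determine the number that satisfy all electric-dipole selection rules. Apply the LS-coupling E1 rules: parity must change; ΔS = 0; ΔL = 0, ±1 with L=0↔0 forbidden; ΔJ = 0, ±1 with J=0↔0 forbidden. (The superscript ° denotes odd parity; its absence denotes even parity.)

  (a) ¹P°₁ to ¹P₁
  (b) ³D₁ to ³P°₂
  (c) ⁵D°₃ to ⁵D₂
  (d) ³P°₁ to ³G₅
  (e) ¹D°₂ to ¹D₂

(a) allowed
(b) allowed
(c) allowed
(d) forbidden (ΔL, ΔJ fail)
(e) allowed
Total allowed: 4 of 5.

4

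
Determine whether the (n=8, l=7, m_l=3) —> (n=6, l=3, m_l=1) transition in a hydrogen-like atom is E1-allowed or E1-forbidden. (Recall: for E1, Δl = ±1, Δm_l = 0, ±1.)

Δl = 3 − 7 = -4; the E1 rule Δl = ±1 is violated.
Δm_l = 1 − (3) = -2. E1 requires Δm_l = 0, ±1: violated.
The transition is electric-dipole forbidden.

forbidden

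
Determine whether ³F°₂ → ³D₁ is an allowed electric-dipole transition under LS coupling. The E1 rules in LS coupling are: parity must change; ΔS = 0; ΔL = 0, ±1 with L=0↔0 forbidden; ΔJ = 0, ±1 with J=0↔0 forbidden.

allowed

Parity must change: odd → even — satisfied.
ΔS = 0: S: 1 → 1 — satisfied.
ΔL = 0, ±1 (not L=0↔0): L: 3 → 2, ΔL = -1 — satisfied.
ΔJ = 0, ±1 (not J=0↔0): J: 2 → 1, ΔJ = -1 — satisfied.
All four E1 rules are satisfied.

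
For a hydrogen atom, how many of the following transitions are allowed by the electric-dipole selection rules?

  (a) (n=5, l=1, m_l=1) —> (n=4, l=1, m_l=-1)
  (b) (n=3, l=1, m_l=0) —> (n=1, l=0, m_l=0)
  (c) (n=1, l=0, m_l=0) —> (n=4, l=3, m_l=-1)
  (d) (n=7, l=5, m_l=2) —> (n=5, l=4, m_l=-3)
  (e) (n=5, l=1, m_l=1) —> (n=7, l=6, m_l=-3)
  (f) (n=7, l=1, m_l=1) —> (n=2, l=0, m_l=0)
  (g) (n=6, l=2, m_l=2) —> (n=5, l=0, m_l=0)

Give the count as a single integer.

(a) forbidden — Δl = +0 (E1 requires Δl = ±1); Δm_l = -2 (E1 requires Δm_l = 0, ±1)
(b) allowed
(c) forbidden — Δl = +3 (E1 requires Δl = ±1)
(d) forbidden — Δm_l = -5 (E1 requires Δm_l = 0, ±1)
(e) forbidden — Δl = +5 (E1 requires Δl = ±1); Δm_l = -4 (E1 requires Δm_l = 0, ±1)
(f) allowed
(g) forbidden — Δl = -2 (E1 requires Δl = ±1); Δm_l = -2 (E1 requires Δm_l = 0, ±1)
Total allowed: 2 of 7.

2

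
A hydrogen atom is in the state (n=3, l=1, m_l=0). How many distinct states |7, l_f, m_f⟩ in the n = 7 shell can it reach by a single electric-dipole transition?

E1 requires Δl = ±1, so l_f ∈ {0, 2}; with 0 ≤ l_f ≤ n_f−1 = 6, the allowed l_f values are {0, 2}.
For l_f = 0: m_f ∈ {m_i−1, m_i, m_i+1} ∩ [−0, 0] = {0} → 1 state.
For l_f = 2: m_f ∈ {m_i−1, m_i, m_i+1} ∩ [−2, 2] = {-1, 0, 1} → 3 states.
Total: 4.

4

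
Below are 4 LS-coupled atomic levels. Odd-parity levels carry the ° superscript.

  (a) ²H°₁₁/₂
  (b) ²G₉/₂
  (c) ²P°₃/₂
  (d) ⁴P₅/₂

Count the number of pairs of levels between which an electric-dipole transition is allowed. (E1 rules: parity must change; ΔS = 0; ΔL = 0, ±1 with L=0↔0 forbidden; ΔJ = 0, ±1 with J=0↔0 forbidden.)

(a)–(b): allowed.
(a)–(c): forbidden (parity, ΔL, ΔJ).
(a)–(d): forbidden (ΔS, ΔL, ΔJ).
(b)–(c): forbidden (ΔL, ΔJ).
(b)–(d): forbidden (parity, ΔS, ΔL, ΔJ).
(c)–(d): forbidden (ΔS).
Allowed pairs: 1 of 6.

1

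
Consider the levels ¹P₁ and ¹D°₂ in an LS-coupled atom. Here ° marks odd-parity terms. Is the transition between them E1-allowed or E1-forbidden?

allowed

Parity must change: even → odd — satisfied.
ΔS = 0: S: 0 → 0 — satisfied.
ΔL = 0, ±1 (not L=0↔0): L: 1 → 2, ΔL = +1 — satisfied.
ΔJ = 0, ±1 (not J=0↔0): J: 1 → 2, ΔJ = +1 — satisfied.
All four E1 rules are satisfied.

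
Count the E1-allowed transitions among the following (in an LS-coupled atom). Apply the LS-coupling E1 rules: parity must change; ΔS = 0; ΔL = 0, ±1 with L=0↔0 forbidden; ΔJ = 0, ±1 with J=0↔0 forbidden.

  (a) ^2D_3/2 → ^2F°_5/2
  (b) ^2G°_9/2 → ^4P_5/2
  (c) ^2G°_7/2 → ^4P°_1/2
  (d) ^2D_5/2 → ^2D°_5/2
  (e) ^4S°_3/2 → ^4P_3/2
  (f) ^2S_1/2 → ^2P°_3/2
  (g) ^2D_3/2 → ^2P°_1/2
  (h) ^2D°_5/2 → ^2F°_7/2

(a) allowed
(b) forbidden (ΔS, ΔL, ΔJ fail)
(c) forbidden (parity, ΔS, ΔL, ΔJ fail)
(d) allowed
(e) allowed
(f) allowed
(g) allowed
(h) forbidden (parity fails)
Total allowed: 5 of 8.

5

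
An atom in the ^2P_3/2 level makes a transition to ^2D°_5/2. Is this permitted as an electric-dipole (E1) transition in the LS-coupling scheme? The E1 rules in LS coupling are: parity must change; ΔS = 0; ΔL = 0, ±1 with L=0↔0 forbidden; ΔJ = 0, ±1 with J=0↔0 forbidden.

Parity must change: even → odd — ✓.
ΔS = 0: S: 1/2 → 1/2 — ✓.
ΔL = 0, ±1 (not L=0↔0): L: 1 → 2, ΔL = +1 — ✓.
ΔJ = 0, ±1 (not J=0↔0): J: 3/2 → 5/2, ΔJ = +1 — ✓.
All four E1 rules are satisfied.

allowed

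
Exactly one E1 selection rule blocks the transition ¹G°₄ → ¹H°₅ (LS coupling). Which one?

parity

Parity must change: odd → odd — fails.
ΔS = 0: S: 0 → 0 — passes.
ΔL = 0, ±1 (not L=0↔0): L: 4 → 5, ΔL = +1 — passes.
ΔJ = 0, ±1 (not J=0↔0): J: 4 → 5, ΔJ = +1 — passes.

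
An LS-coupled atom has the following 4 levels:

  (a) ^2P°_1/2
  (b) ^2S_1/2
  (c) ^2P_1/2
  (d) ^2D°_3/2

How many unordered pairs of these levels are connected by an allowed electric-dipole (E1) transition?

(a)–(b): allowed.
(a)–(c): allowed.
(a)–(d): forbidden (parity).
(b)–(c): forbidden (parity).
(b)–(d): forbidden (ΔL).
(c)–(d): allowed.
Allowed pairs: 3 of 6.

3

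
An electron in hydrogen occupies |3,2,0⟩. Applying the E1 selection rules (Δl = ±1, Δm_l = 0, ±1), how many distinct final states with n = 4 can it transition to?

E1 requires Δl = ±1, so l_f ∈ {1, 3}; with 0 ≤ l_f ≤ n_f−1 = 3, the allowed l_f values are {1, 3}.
For l_f = 1: m_f ∈ {m_i−1, m_i, m_i+1} ∩ [−1, 1] = {-1, 0, 1} → 3 states.
For l_f = 3: m_f ∈ {m_i−1, m_i, m_i+1} ∩ [−3, 3] = {-1, 0, 1} → 3 states.
Total: 6.

6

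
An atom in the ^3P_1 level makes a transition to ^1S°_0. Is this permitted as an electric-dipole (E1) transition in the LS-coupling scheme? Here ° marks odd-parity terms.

Reading off the term symbols: S 1→0, L 1→0, J 1→0, parity even→odd.
ΔL = 0, ±1 (not L=0↔0): L: 1 → 0, ΔL = -1 — ✓.
ΔJ = 0, ±1 (not J=0↔0): J: 1 → 0, ΔJ = -1 — ✓.
ΔS = 0: S: 1 → 0 — ✗.
Parity must change: even → odd — ✓.
Rule(s) violated: ΔS.

forbidden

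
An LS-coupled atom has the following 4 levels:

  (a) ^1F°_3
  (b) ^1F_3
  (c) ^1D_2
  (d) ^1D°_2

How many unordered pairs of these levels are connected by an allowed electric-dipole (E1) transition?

4

(a)–(b): allowed.
(a)–(c): allowed.
(a)–(d): forbidden (parity).
(b)–(c): forbidden (parity).
(b)–(d): allowed.
(c)–(d): allowed.
Allowed pairs: 4 of 6.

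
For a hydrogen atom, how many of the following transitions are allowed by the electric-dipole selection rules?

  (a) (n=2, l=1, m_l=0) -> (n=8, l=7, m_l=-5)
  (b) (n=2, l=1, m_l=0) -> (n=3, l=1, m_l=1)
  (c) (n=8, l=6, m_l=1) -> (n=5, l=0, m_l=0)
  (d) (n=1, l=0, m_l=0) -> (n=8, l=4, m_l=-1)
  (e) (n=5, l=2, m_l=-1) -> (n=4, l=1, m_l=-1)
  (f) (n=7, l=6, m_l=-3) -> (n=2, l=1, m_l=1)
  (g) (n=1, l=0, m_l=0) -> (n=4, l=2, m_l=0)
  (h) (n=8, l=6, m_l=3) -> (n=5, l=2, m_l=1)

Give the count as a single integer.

(a) forbidden — Δl = +6 (E1 requires Δl = ±1); Δm_l = -5 (E1 requires Δm_l = 0, ±1)
(b) forbidden — Δl = +0 (E1 requires Δl = ±1)
(c) forbidden — Δl = -6 (E1 requires Δl = ±1)
(d) forbidden — Δl = +4 (E1 requires Δl = ±1)
(e) allowed
(f) forbidden — Δl = -5 (E1 requires Δl = ±1); Δm_l = +4 (E1 requires Δm_l = 0, ±1)
(g) forbidden — Δl = +2 (E1 requires Δl = ±1)
(h) forbidden — Δl = -4 (E1 requires Δl = ±1); Δm_l = -2 (E1 requires Δm_l = 0, ±1)
Total allowed: 1 of 8.

1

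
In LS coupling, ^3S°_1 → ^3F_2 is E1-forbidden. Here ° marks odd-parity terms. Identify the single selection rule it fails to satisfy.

Initial level: S=1, L=0, J=1, parity odd. Final level: S=1, L=3, J=2, parity even.
Parity must change: odd → even — passes.
ΔS = 0: S: 1 → 1 — passes.
ΔL = 0, ±1 (not L=0↔0): L: 0 → 3, ΔL = +3 — fails.
ΔJ = 0, ±1 (not J=0↔0): J: 1 → 2, ΔJ = +1 — passes.

the ΔL = 0, ±1 rule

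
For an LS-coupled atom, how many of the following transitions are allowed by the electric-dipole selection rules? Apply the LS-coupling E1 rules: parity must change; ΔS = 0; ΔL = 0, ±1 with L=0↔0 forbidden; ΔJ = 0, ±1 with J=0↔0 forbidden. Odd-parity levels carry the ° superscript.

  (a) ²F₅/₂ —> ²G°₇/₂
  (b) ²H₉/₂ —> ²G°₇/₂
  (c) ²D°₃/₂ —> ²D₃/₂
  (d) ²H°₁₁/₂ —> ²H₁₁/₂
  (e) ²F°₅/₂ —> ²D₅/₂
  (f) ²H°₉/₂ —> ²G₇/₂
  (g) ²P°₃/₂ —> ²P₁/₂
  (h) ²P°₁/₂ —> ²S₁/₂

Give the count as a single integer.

(a) allowed
(b) allowed
(c) allowed
(d) allowed
(e) allowed
(f) allowed
(g) allowed
(h) allowed
Total allowed: 8 of 8.

8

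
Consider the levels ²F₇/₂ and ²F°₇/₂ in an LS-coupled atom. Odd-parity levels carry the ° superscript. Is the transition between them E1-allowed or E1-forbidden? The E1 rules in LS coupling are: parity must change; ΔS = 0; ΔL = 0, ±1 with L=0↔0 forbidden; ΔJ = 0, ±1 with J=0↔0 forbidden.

allowed

Initial level: S=1/2, L=3, J=7/2, parity even. Final level: S=1/2, L=3, J=7/2, parity odd.
ΔL = 0, ±1 (not L=0↔0): L: 3 → 3, ΔL = +0 — passes.
ΔS = 0: S: 1/2 → 1/2 — passes.
Parity must change: even → odd — passes.
ΔJ = 0, ±1 (not J=0↔0): J: 7/2 → 7/2, ΔJ = +0 — passes.
All four E1 rules are satisfied.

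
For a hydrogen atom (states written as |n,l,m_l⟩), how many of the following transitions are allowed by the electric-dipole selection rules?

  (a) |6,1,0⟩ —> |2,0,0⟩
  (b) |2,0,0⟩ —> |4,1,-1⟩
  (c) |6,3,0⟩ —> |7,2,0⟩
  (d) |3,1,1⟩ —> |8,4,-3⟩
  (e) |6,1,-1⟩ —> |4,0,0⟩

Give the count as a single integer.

4

(a) allowed
(b) allowed
(c) allowed
(d) forbidden — Δl = +3 (E1 requires Δl = ±1); Δm_l = -4 (E1 requires Δm_l = 0, ±1)
(e) allowed
Total allowed: 4 of 5.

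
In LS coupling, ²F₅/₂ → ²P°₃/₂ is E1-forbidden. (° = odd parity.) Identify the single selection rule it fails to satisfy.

the ΔL = 0, ±1 rule

Parity must change: even → odd — passes.
ΔS = 0: S: 1/2 → 1/2 — passes.
ΔL = 0, ±1 (not L=0↔0): L: 3 → 1, ΔL = -2 — fails.
ΔJ = 0, ±1 (not J=0↔0): J: 5/2 → 3/2, ΔJ = -1 — passes.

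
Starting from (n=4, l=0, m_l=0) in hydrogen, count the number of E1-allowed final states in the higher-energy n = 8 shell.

E1 requires Δl = ±1, so l_f ∈ {-1, 1}; with 0 ≤ l_f ≤ n_f−1 = 7, the allowed l_f values are {1}.
For l_f = 1: m_f ∈ {m_i−1, m_i, m_i+1} ∩ [−1, 1] = {-1, 0, 1} → 3 states.
Total: 3.

3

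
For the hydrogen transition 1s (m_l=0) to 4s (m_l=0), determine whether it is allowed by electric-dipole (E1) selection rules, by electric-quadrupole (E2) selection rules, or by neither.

neither

Δl = 0 − 0 = +0; l_i + l_f = 0.
Δm_l = +0.
E1 (Δl = ±1, |Δm_l| ≤ 1): not satisfied.
E2 (Δl = 0,±2, l_i+l_f ≥ 2, |Δm_l| ≤ 2): not satisfied.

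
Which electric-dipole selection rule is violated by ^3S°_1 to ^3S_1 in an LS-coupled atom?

the L=0 ↔ L=0 exclusion

Initial level: S=1, L=0, J=1, parity odd. Final level: S=1, L=0, J=1, parity even.
ΔS = 0: S: 1 → 1 — ok.
Parity must change: odd → even — ok.
ΔL = 0, ±1 (not L=0↔0): L: 0 → 0, ΔL = +0 — fails.
ΔJ = 0, ±1 (not J=0↔0): J: 1 → 1, ΔJ = +0 — ok.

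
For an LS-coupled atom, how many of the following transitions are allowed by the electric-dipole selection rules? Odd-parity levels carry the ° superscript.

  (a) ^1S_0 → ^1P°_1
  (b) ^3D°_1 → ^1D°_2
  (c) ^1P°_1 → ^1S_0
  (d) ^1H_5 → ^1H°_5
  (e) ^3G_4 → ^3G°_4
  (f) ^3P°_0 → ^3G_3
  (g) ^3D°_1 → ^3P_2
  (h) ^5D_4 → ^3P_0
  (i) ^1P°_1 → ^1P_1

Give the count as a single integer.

(a) allowed
(b) forbidden (parity, ΔS fail)
(c) allowed
(d) allowed
(e) allowed
(f) forbidden (ΔL, ΔJ fail)
(g) allowed
(h) forbidden (parity, ΔS, ΔJ fail)
(i) allowed
Total allowed: 6 of 9.

6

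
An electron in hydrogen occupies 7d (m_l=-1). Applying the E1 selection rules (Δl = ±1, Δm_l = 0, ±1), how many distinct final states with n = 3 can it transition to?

E1 requires Δl = ±1, so l_f ∈ {1, 3}; with 0 ≤ l_f ≤ n_f−1 = 2, the allowed l_f values are {1}.
For l_f = 1: m_f ∈ {m_i−1, m_i, m_i+1} ∩ [−1, 1] = {-1, 0} → 2 states.
Total: 2.

2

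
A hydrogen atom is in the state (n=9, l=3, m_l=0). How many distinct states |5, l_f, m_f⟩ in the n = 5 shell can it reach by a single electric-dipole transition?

6

E1 requires Δl = ±1, so l_f ∈ {2, 4}; with 0 ≤ l_f ≤ n_f−1 = 4, the allowed l_f values are {2, 4}.
For l_f = 2: m_f ∈ {m_i−1, m_i, m_i+1} ∩ [−2, 2] = {-1, 0, 1} → 3 states.
For l_f = 4: m_f ∈ {m_i−1, m_i, m_i+1} ∩ [−4, 4] = {-1, 0, 1} → 3 states.
Total: 6.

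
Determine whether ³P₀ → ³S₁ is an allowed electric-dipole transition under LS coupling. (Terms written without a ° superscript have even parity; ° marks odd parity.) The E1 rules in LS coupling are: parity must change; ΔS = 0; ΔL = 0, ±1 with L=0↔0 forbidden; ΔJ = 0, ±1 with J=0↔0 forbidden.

forbidden

Parity must change: even → even — ✗.
ΔJ = 0, ±1 (not J=0↔0): J: 0 → 1, ΔJ = +1 — ✓.
ΔS = 0: S: 1 → 1 — ✓.
ΔL = 0, ±1 (not L=0↔0): L: 1 → 0, ΔL = -1 — ✓.
Rule(s) violated: parity.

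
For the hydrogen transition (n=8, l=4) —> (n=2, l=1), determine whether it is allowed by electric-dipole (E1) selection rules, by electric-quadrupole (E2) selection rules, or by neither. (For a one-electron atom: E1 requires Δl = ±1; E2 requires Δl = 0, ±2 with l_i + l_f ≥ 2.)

neither

Δl = 1 − 4 = -3; l_i + l_f = 5.
E1 (Δl = ±1): not satisfied.
E2 (Δl = 0,±2, l_i+l_f ≥ 2): not satisfied.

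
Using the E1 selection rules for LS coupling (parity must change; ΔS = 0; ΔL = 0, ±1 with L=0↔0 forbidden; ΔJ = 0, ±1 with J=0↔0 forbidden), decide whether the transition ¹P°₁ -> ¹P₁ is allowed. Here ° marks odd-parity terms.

Initial level: S=0, L=1, J=1, parity odd. Final level: S=0, L=1, J=1, parity even.
Parity must change: odd → even — ok.
ΔS = 0: S: 0 → 0 — ok.
ΔL = 0, ±1 (not L=0↔0): L: 1 → 1, ΔL = +0 — ok.
ΔJ = 0, ±1 (not J=0↔0): J: 1 → 1, ΔJ = +0 — ok.
All four E1 rules are satisfied.

allowed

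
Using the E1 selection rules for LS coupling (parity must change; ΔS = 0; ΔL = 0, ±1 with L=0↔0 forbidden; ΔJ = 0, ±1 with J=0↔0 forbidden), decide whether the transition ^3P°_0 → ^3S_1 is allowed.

Reading off the term symbols: S 1→1, L 1→0, J 0→1, parity odd→even.
ΔL = 0, ±1 (not L=0↔0): L: 1 → 0, ΔL = -1 — ✓.
Parity must change: odd → even — ✓.
ΔS = 0: S: 1 → 1 — ✓.
ΔJ = 0, ±1 (not J=0↔0): J: 0 → 1, ΔJ = +1 — ✓.
All four E1 rules are satisfied.

allowed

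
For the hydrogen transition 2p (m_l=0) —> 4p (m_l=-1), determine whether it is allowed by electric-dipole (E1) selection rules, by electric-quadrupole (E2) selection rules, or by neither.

E2

Δl = 1 − 1 = +0; l_i + l_f = 2.
Δm_l = -1.
E1 (Δl = ±1, |Δm_l| ≤ 1): not satisfied.
E2 (Δl = 0,±2, l_i+l_f ≥ 2, |Δm_l| ≤ 2): satisfied.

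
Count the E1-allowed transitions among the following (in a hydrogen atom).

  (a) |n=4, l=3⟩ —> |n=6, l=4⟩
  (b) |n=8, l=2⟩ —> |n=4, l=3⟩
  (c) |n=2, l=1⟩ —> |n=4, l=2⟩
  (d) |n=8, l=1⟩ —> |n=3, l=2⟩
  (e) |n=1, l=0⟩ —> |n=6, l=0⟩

(a) allowed
(b) allowed
(c) allowed
(d) allowed
(e) forbidden — Δl = +0 (E1 requires Δl = ±1)
Total allowed: 4 of 5.

4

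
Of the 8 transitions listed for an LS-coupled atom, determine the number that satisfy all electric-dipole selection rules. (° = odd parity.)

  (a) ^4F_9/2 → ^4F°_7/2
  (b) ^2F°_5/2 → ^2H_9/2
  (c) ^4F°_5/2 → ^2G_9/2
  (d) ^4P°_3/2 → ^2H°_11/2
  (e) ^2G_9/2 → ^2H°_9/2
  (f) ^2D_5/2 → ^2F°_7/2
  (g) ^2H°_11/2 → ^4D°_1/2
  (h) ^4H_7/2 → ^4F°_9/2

(a) allowed
(b) forbidden (ΔL, ΔJ fail)
(c) forbidden (ΔS, ΔJ fail)
(d) forbidden (parity, ΔS, ΔL, ΔJ fail)
(e) allowed
(f) allowed
(g) forbidden (parity, ΔS, ΔL, ΔJ fail)
(h) forbidden (ΔL fails)
Total allowed: 3 of 8.

3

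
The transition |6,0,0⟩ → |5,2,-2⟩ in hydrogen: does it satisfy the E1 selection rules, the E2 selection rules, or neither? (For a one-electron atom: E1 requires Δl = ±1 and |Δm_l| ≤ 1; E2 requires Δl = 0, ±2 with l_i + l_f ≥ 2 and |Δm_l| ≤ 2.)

Δl = 2 − 0 = +2; l_i + l_f = 2.
Δm_l = -2.
E1 (Δl = ±1, |Δm_l| ≤ 1): not satisfied.
E2 (Δl = 0,±2, l_i+l_f ≥ 2, |Δm_l| ≤ 2): satisfied.

E2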